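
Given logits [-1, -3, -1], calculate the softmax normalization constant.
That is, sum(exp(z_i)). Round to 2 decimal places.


Denom = e^-1=0.3679 + e^-3=0.0498 + e^-1=0.3679. Sum = 0.7856, which rounds to 0.79.

0.79


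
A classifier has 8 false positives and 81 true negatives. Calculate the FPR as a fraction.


FPR = FP / (FP + TN) = 8 / 89 = 8/89.

8/89


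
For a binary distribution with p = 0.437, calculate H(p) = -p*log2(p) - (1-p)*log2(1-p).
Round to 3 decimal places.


H = -0.437*log2(0.437) - 0.563*log2(0.563) = 0.989.

0.989


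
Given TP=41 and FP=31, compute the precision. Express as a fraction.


Precision = TP / (TP + FP) = 41 / 72 = 41/72.

41/72


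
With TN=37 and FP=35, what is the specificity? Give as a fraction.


Specificity = TN / (TN + FP) = 37 / 72 = 37/72.

37/72


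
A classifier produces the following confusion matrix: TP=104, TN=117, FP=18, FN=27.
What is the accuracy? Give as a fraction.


Accuracy = (TP + TN) / (TP + TN + FP + FN) = (104 + 117) / 266 = 221/266.

221/266


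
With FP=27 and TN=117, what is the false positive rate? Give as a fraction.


FPR = FP / (FP + TN) = 27 / 144 = 3/16.

3/16


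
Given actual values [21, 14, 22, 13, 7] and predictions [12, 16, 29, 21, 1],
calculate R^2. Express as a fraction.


Mean(y) = 77/5. SS_res = 234. SS_tot = 766/5. R^2 = 1 - 234/(766/5) = -202/383.

-202/383


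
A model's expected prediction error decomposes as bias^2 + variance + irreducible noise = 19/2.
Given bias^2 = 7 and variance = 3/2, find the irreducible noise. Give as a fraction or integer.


Total error = bias^2 + variance + irreducible noise. So irreducible noise = 19/2 - 7 - 3/2 = 1.

1


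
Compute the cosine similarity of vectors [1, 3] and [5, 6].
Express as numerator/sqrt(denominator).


dot = 23. |a|^2 = 10, |b|^2 = 61. cos = 23/sqrt(610).

23/sqrt(610)


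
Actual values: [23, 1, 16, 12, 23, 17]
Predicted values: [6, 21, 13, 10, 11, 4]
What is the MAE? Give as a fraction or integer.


MAE = (1/6) * (|23-6|=17 + |1-21|=20 + |16-13|=3 + |12-10|=2 + |23-11|=12 + |17-4|=13). Sum = 67. MAE = 67/6.

67/6


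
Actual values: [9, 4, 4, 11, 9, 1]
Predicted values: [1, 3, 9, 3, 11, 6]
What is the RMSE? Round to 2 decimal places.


MSE = 30.5000. RMSE = sqrt(30.5000) = 5.52.

5.52


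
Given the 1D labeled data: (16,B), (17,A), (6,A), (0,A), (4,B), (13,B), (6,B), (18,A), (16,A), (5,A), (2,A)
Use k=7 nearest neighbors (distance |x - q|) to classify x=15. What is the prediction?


Distances: |16-15|=1, |17-15|=2, |6-15|=9, |0-15|=15, |4-15|=11, |13-15|=2, |6-15|=9, |18-15|=3, |16-15|=1, |5-15|=10, |2-15|=13. 7 nearest: (16,A), (16,B), (17,A), (13,B), (18,A), (6,A), (6,B). Counts: {'A': 4, 'B': 3}. Majority class: A.

A


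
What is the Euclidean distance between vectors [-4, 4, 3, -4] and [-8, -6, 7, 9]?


d = sqrt(sum of squared differences). (-4--8)^2=16, (4--6)^2=100, (3-7)^2=16, (-4-9)^2=169. Sum = 301.

sqrt(301)


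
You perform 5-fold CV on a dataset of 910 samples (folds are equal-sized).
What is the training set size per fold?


Each validation fold has 910/5 = 182 samples. Training set = 910 - 182 = 728.

728


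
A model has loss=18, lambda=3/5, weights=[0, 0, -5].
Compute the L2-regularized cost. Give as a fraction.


L2 sq norm = sum(w^2) = 25. J = 18 + 3/5 * 25 = 33.

33


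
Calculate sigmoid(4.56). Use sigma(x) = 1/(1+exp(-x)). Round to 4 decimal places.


sigma(4.56) = 1/(1+e^(-4.56)) = 1/(1+0.010462) = 1/1.010462 = 0.9896.

0.9896


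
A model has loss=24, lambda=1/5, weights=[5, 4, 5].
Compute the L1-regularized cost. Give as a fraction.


L1 norm = sum(|w|) = 14. J = 24 + 1/5 * 14 = 134/5.

134/5


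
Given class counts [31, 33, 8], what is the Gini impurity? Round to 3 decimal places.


Total = 72. Proportions: 31/72, 33/72, 8/72. sum(p_i^2) = 0.4078. Gini = 1 - 0.4078 = 0.5922, which rounds to 0.592.

0.592


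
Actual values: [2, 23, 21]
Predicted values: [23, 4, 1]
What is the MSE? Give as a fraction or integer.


MSE = (1/3) * ((2-23)^2=441 + (23-4)^2=361 + (21-1)^2=400). Sum = 1202. MSE = 1202/3.

1202/3


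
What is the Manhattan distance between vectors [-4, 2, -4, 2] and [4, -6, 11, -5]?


d = sum of absolute differences: |-4-4|=8 + |2--6|=8 + |-4-11|=15 + |2--5|=7 = 38.

38


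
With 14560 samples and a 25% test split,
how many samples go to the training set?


Test set = 14560 * 25% = 3640. Training set = 14560 - 3640 = 10920.

10920


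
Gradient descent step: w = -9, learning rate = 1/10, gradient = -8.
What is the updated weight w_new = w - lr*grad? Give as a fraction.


w_new = -9 - 1/10 * -8 = -9 - -4/5 = -41/5.

-41/5


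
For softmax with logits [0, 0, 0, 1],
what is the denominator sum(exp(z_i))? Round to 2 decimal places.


Denom = e^0=1.0000 + e^0=1.0000 + e^0=1.0000 + e^1=2.7183. Sum = 5.7183, which rounds to 5.72.

5.72


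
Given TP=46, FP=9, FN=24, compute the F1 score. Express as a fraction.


Precision = 46/55 = 46/55. Recall = 46/70 = 23/35. F1 = 2*P*R/(P+R) = 92/125.

92/125


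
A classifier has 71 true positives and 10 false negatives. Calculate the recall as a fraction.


Recall = TP / (TP + FN) = 71 / 81 = 71/81.

71/81


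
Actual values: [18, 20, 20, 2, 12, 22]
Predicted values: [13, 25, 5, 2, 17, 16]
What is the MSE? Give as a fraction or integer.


MSE = (1/6) * ((18-13)^2=25 + (20-25)^2=25 + (20-5)^2=225 + (2-2)^2=0 + (12-17)^2=25 + (22-16)^2=36). Sum = 336. MSE = 56.

56


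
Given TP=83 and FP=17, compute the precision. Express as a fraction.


Precision = TP / (TP + FP) = 83 / 100 = 83/100.

83/100


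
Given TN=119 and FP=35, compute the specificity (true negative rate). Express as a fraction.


Specificity = TN / (TN + FP) = 119 / 154 = 17/22.

17/22


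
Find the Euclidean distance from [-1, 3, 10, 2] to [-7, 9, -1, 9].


d = sqrt(sum of squared differences). (-1--7)^2=36, (3-9)^2=36, (10--1)^2=121, (2-9)^2=49. Sum = 242.

sqrt(242)


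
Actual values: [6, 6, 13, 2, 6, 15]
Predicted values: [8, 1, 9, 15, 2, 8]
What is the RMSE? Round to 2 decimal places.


MSE = 46.5000. RMSE = sqrt(46.5000) = 6.82.

6.82


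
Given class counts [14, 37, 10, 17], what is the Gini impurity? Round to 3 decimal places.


Total = 78. Proportions: 14/78, 37/78, 10/78, 17/78. sum(p_i^2) = 0.3212. Gini = 1 - 0.3212 = 0.6788, which rounds to 0.679.

0.679


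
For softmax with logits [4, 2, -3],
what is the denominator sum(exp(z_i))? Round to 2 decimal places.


Denom = e^4=54.5982 + e^2=7.3891 + e^-3=0.0498. Sum = 62.0371, which rounds to 62.04.

62.04


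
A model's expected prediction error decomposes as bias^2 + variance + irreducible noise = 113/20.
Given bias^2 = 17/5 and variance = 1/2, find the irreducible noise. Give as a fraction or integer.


Total error = bias^2 + variance + irreducible noise. So irreducible noise = 113/20 - 17/5 - 1/2 = 7/4.

7/4


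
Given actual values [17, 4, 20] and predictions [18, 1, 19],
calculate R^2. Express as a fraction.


Mean(y) = 41/3. SS_res = 11. SS_tot = 434/3. R^2 = 1 - 11/(434/3) = 401/434.

401/434


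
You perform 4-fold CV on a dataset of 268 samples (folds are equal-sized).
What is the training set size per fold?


Each validation fold has 268/4 = 67 samples. Training set = 268 - 67 = 201.

201


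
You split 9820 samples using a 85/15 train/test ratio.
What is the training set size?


Test set = 9820 * 15% = 1473. Training set = 9820 - 1473 = 8347.

8347


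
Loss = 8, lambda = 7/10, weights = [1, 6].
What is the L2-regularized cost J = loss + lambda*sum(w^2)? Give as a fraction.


L2 sq norm = sum(w^2) = 37. J = 8 + 7/10 * 37 = 339/10.

339/10


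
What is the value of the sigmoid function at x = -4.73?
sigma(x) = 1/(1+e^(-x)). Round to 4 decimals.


sigma(-4.73) = 1/(1+e^(4.73)) = 1/(1+113.295562) = 1/114.295562 = 0.0087.

0.0087


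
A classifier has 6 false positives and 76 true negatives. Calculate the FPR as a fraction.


FPR = FP / (FP + TN) = 6 / 82 = 3/41.

3/41


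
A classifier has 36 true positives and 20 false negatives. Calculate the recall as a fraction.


Recall = TP / (TP + FN) = 36 / 56 = 9/14.

9/14


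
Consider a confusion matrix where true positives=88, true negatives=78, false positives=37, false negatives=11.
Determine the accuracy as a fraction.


Accuracy = (TP + TN) / (TP + TN + FP + FN) = (88 + 78) / 214 = 83/107.

83/107


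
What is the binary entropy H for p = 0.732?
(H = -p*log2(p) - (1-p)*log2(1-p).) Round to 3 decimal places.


H = -0.732*log2(0.732) - 0.268*log2(0.268) = 0.839.

0.839


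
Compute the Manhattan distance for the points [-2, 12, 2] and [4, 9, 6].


d = sum of absolute differences: |-2-4|=6 + |12-9|=3 + |2-6|=4 = 13.

13


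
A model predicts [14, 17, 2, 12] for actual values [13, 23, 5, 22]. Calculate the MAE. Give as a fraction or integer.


MAE = (1/4) * (|13-14|=1 + |23-17|=6 + |5-2|=3 + |22-12|=10). Sum = 20. MAE = 5.

5


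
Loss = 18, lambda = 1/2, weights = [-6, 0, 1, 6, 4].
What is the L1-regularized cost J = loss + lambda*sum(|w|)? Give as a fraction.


L1 norm = sum(|w|) = 17. J = 18 + 1/2 * 17 = 53/2.

53/2


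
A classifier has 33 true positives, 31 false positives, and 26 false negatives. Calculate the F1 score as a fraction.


Precision = 33/64 = 33/64. Recall = 33/59 = 33/59. F1 = 2*P*R/(P+R) = 22/41.

22/41


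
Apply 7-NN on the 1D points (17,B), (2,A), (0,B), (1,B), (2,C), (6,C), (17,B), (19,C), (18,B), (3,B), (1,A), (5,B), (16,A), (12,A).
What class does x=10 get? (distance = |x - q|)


Distances: |17-10|=7, |2-10|=8, |0-10|=10, |1-10|=9, |2-10|=8, |6-10|=4, |17-10|=7, |19-10|=9, |18-10|=8, |3-10|=7, |1-10|=9, |5-10|=5, |16-10|=6, |12-10|=2. 7 nearest: (12,A), (6,C), (5,B), (16,A), (17,B), (17,B), (3,B). Counts: {'A': 2, 'C': 1, 'B': 4}. Majority class: B.

B


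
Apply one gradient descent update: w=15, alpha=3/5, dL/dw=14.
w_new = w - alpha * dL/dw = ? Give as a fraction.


w_new = 15 - 3/5 * 14 = 15 - 42/5 = 33/5.

33/5


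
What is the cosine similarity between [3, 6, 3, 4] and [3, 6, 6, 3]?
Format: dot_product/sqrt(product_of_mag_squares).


dot = 75. |a|^2 = 70, |b|^2 = 90. cos = 75/sqrt(6300).

75/sqrt(6300)


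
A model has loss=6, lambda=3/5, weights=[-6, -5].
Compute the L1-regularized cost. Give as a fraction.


L1 norm = sum(|w|) = 11. J = 6 + 3/5 * 11 = 63/5.

63/5


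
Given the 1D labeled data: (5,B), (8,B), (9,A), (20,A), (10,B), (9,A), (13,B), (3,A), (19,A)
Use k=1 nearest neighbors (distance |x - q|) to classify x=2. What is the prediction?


Distances: |5-2|=3, |8-2|=6, |9-2|=7, |20-2|=18, |10-2|=8, |9-2|=7, |13-2|=11, |3-2|=1, |19-2|=17. 1 nearest: (3,A). Counts: {'A': 1}. Majority class: A.

A


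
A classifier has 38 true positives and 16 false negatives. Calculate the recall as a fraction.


Recall = TP / (TP + FN) = 38 / 54 = 19/27.

19/27


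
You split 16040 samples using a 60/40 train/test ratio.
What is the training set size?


Test set = 16040 * 40% = 6416. Training set = 16040 - 6416 = 9624.

9624


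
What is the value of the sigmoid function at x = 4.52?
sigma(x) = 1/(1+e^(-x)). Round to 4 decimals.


sigma(4.52) = 1/(1+e^(-4.52)) = 1/(1+0.010889) = 1/1.010889 = 0.9892.

0.9892


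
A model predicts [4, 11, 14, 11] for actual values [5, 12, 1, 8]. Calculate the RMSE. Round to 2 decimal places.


MSE = 45.0000. RMSE = sqrt(45.0000) = 6.71.

6.71


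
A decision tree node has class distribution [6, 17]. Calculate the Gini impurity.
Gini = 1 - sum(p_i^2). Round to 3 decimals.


Total = 23. Proportions: 6/23, 17/23. sum(p_i^2) = 0.6144. Gini = 1 - 0.6144 = 0.3856, which rounds to 0.386.

0.386


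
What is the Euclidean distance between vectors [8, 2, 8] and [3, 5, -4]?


d = sqrt(sum of squared differences). (8-3)^2=25, (2-5)^2=9, (8--4)^2=144. Sum = 178.

sqrt(178)


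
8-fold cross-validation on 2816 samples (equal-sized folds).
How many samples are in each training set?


Each validation fold has 2816/8 = 352 samples. Training set = 2816 - 352 = 2464.

2464


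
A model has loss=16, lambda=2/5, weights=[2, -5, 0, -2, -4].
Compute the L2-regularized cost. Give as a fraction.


L2 sq norm = sum(w^2) = 49. J = 16 + 2/5 * 49 = 178/5.

178/5


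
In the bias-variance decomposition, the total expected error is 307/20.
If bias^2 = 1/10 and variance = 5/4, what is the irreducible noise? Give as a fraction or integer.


Total error = bias^2 + variance + irreducible noise. So irreducible noise = 307/20 - 1/10 - 5/4 = 14.

14


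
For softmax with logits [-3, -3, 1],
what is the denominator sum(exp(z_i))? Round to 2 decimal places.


Denom = e^-3=0.0498 + e^-3=0.0498 + e^1=2.7183. Sum = 2.8179, which rounds to 2.82.

2.82


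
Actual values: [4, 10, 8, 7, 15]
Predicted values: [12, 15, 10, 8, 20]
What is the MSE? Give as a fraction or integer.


MSE = (1/5) * ((4-12)^2=64 + (10-15)^2=25 + (8-10)^2=4 + (7-8)^2=1 + (15-20)^2=25). Sum = 119. MSE = 119/5.

119/5


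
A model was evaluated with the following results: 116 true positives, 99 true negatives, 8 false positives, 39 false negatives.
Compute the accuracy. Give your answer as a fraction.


Accuracy = (TP + TN) / (TP + TN + FP + FN) = (116 + 99) / 262 = 215/262.

215/262


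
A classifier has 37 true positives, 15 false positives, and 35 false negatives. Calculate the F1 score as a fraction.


Precision = 37/52 = 37/52. Recall = 37/72 = 37/72. F1 = 2*P*R/(P+R) = 37/62.

37/62


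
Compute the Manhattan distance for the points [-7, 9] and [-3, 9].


d = sum of absolute differences: |-7--3|=4 + |9-9|=0 = 4.

4


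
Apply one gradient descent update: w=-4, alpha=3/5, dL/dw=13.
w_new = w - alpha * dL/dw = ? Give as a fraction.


w_new = -4 - 3/5 * 13 = -4 - 39/5 = -59/5.

-59/5


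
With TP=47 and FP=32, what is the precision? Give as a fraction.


Precision = TP / (TP + FP) = 47 / 79 = 47/79.

47/79


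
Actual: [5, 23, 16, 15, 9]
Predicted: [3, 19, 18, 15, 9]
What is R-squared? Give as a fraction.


Mean(y) = 68/5. SS_res = 24. SS_tot = 956/5. R^2 = 1 - 24/(956/5) = 209/239.

209/239


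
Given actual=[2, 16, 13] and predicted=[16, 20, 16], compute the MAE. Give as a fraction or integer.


MAE = (1/3) * (|2-16|=14 + |16-20|=4 + |13-16|=3). Sum = 21. MAE = 7.

7


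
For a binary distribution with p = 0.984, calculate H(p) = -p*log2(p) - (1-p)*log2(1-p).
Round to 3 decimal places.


H = -0.984*log2(0.984) - 0.016*log2(0.016) = 0.118.

0.118


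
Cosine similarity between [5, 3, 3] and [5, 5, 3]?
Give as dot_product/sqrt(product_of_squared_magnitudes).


dot = 49. |a|^2 = 43, |b|^2 = 59. cos = 49/sqrt(2537).

49/sqrt(2537)


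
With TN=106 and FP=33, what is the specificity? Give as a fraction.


Specificity = TN / (TN + FP) = 106 / 139 = 106/139.

106/139


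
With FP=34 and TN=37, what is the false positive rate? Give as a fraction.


FPR = FP / (FP + TN) = 34 / 71 = 34/71.

34/71


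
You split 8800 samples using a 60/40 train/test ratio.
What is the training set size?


Test set = 8800 * 40% = 3520. Training set = 8800 - 3520 = 5280.

5280


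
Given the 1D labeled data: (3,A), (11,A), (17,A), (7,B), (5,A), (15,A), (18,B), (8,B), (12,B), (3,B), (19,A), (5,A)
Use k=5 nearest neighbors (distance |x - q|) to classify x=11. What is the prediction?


Distances: |3-11|=8, |11-11|=0, |17-11|=6, |7-11|=4, |5-11|=6, |15-11|=4, |18-11|=7, |8-11|=3, |12-11|=1, |3-11|=8, |19-11|=8, |5-11|=6. 5 nearest: (11,A), (12,B), (8,B), (15,A), (7,B). Counts: {'A': 2, 'B': 3}. Majority class: B.

B


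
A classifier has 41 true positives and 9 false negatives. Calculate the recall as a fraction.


Recall = TP / (TP + FN) = 41 / 50 = 41/50.

41/50


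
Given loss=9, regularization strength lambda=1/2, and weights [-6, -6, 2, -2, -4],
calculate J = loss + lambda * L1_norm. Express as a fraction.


L1 norm = sum(|w|) = 20. J = 9 + 1/2 * 20 = 19.

19


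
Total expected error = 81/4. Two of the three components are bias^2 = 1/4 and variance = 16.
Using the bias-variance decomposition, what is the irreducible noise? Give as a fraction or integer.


Total error = bias^2 + variance + irreducible noise. So irreducible noise = 81/4 - 1/4 - 16 = 4.

4


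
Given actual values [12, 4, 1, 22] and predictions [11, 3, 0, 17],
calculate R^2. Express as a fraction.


Mean(y) = 39/4. SS_res = 28. SS_tot = 1059/4. R^2 = 1 - 28/(1059/4) = 947/1059.

947/1059


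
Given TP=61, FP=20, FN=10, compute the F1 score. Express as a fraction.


Precision = 61/81 = 61/81. Recall = 61/71 = 61/71. F1 = 2*P*R/(P+R) = 61/76.

61/76


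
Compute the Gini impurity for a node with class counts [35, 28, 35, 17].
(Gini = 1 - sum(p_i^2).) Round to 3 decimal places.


Total = 115. Proportions: 35/115, 28/115, 35/115, 17/115. sum(p_i^2) = 0.2664. Gini = 1 - 0.2664 = 0.7336, which rounds to 0.734.

0.734


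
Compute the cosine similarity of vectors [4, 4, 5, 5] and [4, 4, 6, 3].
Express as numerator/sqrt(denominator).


dot = 77. |a|^2 = 82, |b|^2 = 77. cos = 77/sqrt(6314).

77/sqrt(6314)


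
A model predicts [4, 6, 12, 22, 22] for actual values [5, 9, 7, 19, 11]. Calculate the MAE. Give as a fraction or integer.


MAE = (1/5) * (|5-4|=1 + |9-6|=3 + |7-12|=5 + |19-22|=3 + |11-22|=11). Sum = 23. MAE = 23/5.

23/5


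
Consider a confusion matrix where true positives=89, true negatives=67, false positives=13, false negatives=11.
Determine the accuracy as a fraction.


Accuracy = (TP + TN) / (TP + TN + FP + FN) = (89 + 67) / 180 = 13/15.

13/15


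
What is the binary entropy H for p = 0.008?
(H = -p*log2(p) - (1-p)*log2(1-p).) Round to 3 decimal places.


H = -0.008*log2(0.008) - 0.992*log2(0.992) = 0.067.

0.067


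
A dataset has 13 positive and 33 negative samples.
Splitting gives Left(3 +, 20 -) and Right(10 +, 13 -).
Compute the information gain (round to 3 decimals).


H(parent) = 0.8590. H(left) = 0.5586, H(right) = 0.9877. Weighted = (23/46)*0.5586 + (23/46)*0.9877 = 0.7732. IG = 0.8590 - 0.7732 = 0.0858, which rounds to 0.086.

0.086


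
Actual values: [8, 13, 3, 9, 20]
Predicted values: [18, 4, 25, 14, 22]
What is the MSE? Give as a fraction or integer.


MSE = (1/5) * ((8-18)^2=100 + (13-4)^2=81 + (3-25)^2=484 + (9-14)^2=25 + (20-22)^2=4). Sum = 694. MSE = 694/5.

694/5


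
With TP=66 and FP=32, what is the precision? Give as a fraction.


Precision = TP / (TP + FP) = 66 / 98 = 33/49.

33/49


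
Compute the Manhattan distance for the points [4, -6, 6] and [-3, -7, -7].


d = sum of absolute differences: |4--3|=7 + |-6--7|=1 + |6--7|=13 = 21.

21


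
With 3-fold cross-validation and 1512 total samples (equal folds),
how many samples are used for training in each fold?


Each validation fold has 1512/3 = 504 samples. Training set = 1512 - 504 = 1008.

1008


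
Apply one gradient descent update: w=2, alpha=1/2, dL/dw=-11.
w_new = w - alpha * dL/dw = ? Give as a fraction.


w_new = 2 - 1/2 * -11 = 2 - -11/2 = 15/2.

15/2


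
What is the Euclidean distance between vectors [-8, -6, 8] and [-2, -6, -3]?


d = sqrt(sum of squared differences). (-8--2)^2=36, (-6--6)^2=0, (8--3)^2=121. Sum = 157.

sqrt(157)


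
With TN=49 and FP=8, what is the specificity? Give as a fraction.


Specificity = TN / (TN + FP) = 49 / 57 = 49/57.

49/57


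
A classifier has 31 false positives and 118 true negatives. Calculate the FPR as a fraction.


FPR = FP / (FP + TN) = 31 / 149 = 31/149.

31/149


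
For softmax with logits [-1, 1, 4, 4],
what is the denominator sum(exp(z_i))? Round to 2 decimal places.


Denom = e^-1=0.3679 + e^1=2.7183 + e^4=54.5982 + e^4=54.5982. Sum = 112.2826, which rounds to 112.28.

112.28


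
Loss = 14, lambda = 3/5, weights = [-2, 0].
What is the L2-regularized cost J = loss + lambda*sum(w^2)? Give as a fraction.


L2 sq norm = sum(w^2) = 4. J = 14 + 3/5 * 4 = 82/5.

82/5


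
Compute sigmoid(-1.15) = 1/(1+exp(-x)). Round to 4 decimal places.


sigma(-1.15) = 1/(1+e^(1.15)) = 1/(1+3.158193) = 1/4.158193 = 0.2405.

0.2405


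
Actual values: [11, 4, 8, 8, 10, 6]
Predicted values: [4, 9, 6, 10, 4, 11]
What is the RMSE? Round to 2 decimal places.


MSE = 23.8333. RMSE = sqrt(23.8333) = 4.88.

4.88


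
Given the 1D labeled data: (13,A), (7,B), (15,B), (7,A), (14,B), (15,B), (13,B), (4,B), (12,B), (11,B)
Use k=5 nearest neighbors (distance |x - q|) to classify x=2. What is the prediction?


Distances: |13-2|=11, |7-2|=5, |15-2|=13, |7-2|=5, |14-2|=12, |15-2|=13, |13-2|=11, |4-2|=2, |12-2|=10, |11-2|=9. 5 nearest: (4,B), (7,A), (7,B), (11,B), (12,B). Counts: {'B': 4, 'A': 1}. Majority class: B.

B


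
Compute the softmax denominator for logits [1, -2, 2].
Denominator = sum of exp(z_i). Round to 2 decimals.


Denom = e^1=2.7183 + e^-2=0.1353 + e^2=7.3891. Sum = 10.2427, which rounds to 10.24.

10.24


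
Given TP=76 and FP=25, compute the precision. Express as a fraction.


Precision = TP / (TP + FP) = 76 / 101 = 76/101.

76/101


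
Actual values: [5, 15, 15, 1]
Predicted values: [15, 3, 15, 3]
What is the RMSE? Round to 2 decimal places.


MSE = 62.0000. RMSE = sqrt(62.0000) = 7.87.

7.87


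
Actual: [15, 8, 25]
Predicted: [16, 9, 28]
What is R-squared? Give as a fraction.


Mean(y) = 16. SS_res = 11. SS_tot = 146. R^2 = 1 - 11/(146) = 135/146.

135/146


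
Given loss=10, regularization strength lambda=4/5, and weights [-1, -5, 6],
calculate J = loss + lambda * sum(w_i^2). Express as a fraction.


L2 sq norm = sum(w^2) = 62. J = 10 + 4/5 * 62 = 298/5.

298/5


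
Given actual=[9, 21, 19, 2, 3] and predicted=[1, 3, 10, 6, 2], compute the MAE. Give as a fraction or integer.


MAE = (1/5) * (|9-1|=8 + |21-3|=18 + |19-10|=9 + |2-6|=4 + |3-2|=1). Sum = 40. MAE = 8.

8


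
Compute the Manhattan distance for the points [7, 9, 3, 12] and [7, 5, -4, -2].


d = sum of absolute differences: |7-7|=0 + |9-5|=4 + |3--4|=7 + |12--2|=14 = 25.

25


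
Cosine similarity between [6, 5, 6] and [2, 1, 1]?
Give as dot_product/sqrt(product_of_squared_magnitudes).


dot = 23. |a|^2 = 97, |b|^2 = 6. cos = 23/sqrt(582).

23/sqrt(582)


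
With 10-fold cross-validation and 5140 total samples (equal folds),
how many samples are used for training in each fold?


Each validation fold has 5140/10 = 514 samples. Training set = 5140 - 514 = 4626.

4626


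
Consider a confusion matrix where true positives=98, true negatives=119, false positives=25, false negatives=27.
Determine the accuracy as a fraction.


Accuracy = (TP + TN) / (TP + TN + FP + FN) = (98 + 119) / 269 = 217/269.

217/269


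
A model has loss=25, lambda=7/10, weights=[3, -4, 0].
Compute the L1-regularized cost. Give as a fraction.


L1 norm = sum(|w|) = 7. J = 25 + 7/10 * 7 = 299/10.

299/10


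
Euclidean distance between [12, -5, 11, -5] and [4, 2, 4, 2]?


d = sqrt(sum of squared differences). (12-4)^2=64, (-5-2)^2=49, (11-4)^2=49, (-5-2)^2=49. Sum = 211.

sqrt(211)


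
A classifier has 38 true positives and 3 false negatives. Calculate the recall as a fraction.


Recall = TP / (TP + FN) = 38 / 41 = 38/41.

38/41


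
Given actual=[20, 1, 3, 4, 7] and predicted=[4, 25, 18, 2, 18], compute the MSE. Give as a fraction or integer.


MSE = (1/5) * ((20-4)^2=256 + (1-25)^2=576 + (3-18)^2=225 + (4-2)^2=4 + (7-18)^2=121). Sum = 1182. MSE = 1182/5.

1182/5


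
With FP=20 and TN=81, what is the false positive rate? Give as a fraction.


FPR = FP / (FP + TN) = 20 / 101 = 20/101.

20/101


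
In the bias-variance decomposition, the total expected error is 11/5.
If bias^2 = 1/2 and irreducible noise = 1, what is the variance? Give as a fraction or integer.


Total error = bias^2 + variance + irreducible noise. So variance = 11/5 - 1/2 - 1 = 7/10.

7/10


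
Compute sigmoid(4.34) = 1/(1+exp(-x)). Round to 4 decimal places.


sigma(4.34) = 1/(1+e^(-4.34)) = 1/(1+0.013037) = 1/1.013037 = 0.9871.

0.9871


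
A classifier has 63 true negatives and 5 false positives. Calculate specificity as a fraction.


Specificity = TN / (TN + FP) = 63 / 68 = 63/68.

63/68


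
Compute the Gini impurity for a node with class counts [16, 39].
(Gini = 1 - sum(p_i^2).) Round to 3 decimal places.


Total = 55. Proportions: 16/55, 39/55. sum(p_i^2) = 0.5874. Gini = 1 - 0.5874 = 0.4126, which rounds to 0.413.

0.413


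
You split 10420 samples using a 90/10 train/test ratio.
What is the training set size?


Test set = 10420 * 10% = 1042. Training set = 10420 - 1042 = 9378.

9378


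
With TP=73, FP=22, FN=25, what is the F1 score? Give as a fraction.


Precision = 73/95 = 73/95. Recall = 73/98 = 73/98. F1 = 2*P*R/(P+R) = 146/193.

146/193


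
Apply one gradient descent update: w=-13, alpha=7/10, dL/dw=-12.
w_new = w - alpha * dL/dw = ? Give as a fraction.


w_new = -13 - 7/10 * -12 = -13 - -42/5 = -23/5.

-23/5


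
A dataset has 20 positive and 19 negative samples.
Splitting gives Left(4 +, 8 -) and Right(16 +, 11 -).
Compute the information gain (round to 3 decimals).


H(parent) = 0.9995. H(left) = 0.9183, H(right) = 0.9751. Weighted = (12/39)*0.9183 + (27/39)*0.9751 = 0.9576. IG = 0.9995 - 0.9576 = 0.0419, which rounds to 0.042.

0.042


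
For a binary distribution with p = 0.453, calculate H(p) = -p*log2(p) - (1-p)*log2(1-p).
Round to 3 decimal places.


H = -0.453*log2(0.453) - 0.547*log2(0.547) = 0.994.

0.994


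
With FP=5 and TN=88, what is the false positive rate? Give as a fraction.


FPR = FP / (FP + TN) = 5 / 93 = 5/93.

5/93


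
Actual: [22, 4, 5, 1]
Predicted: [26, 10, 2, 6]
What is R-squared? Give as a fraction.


Mean(y) = 8. SS_res = 86. SS_tot = 270. R^2 = 1 - 86/(270) = 92/135.

92/135


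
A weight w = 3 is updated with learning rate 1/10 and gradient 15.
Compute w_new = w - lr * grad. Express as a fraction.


w_new = 3 - 1/10 * 15 = 3 - 3/2 = 3/2.

3/2


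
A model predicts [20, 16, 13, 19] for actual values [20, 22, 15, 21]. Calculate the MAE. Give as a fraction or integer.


MAE = (1/4) * (|20-20|=0 + |22-16|=6 + |15-13|=2 + |21-19|=2). Sum = 10. MAE = 5/2.

5/2


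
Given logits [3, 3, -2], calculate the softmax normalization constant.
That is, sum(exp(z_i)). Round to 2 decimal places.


Denom = e^3=20.0855 + e^3=20.0855 + e^-2=0.1353. Sum = 40.3063, which rounds to 40.31.

40.31


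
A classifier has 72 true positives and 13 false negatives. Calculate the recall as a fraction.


Recall = TP / (TP + FN) = 72 / 85 = 72/85.

72/85


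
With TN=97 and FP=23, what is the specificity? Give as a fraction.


Specificity = TN / (TN + FP) = 97 / 120 = 97/120.

97/120


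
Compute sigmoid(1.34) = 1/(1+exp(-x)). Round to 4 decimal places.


sigma(1.34) = 1/(1+e^(-1.34)) = 1/(1+0.261846) = 1/1.261846 = 0.7925.

0.7925


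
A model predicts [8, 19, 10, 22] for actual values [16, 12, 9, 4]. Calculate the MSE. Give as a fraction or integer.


MSE = (1/4) * ((16-8)^2=64 + (12-19)^2=49 + (9-10)^2=1 + (4-22)^2=324). Sum = 438. MSE = 219/2.

219/2


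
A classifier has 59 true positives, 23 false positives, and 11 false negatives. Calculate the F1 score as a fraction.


Precision = 59/82 = 59/82. Recall = 59/70 = 59/70. F1 = 2*P*R/(P+R) = 59/76.

59/76


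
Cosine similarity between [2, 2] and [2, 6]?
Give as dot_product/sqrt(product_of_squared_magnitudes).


dot = 16. |a|^2 = 8, |b|^2 = 40. cos = 16/sqrt(320).

16/sqrt(320)


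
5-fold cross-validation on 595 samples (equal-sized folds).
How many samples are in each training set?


Each validation fold has 595/5 = 119 samples. Training set = 595 - 119 = 476.

476


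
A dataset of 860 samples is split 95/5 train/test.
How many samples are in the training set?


Test set = 860 * 5% = 43. Training set = 860 - 43 = 817.

817


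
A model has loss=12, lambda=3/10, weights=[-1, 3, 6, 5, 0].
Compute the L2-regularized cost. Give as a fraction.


L2 sq norm = sum(w^2) = 71. J = 12 + 3/10 * 71 = 333/10.

333/10


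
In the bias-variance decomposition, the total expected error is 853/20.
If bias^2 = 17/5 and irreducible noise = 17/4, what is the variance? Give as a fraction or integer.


Total error = bias^2 + variance + irreducible noise. So variance = 853/20 - 17/5 - 17/4 = 35.

35


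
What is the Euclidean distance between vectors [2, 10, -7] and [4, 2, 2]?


d = sqrt(sum of squared differences). (2-4)^2=4, (10-2)^2=64, (-7-2)^2=81. Sum = 149.

sqrt(149)


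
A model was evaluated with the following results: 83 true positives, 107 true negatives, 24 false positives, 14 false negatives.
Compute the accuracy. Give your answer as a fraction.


Accuracy = (TP + TN) / (TP + TN + FP + FN) = (83 + 107) / 228 = 5/6.

5/6


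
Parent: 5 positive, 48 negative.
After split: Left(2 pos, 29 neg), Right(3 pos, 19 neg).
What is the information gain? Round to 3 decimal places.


H(parent) = 0.4508. H(left) = 0.3451, H(right) = 0.5746. Weighted = (31/53)*0.3451 + (22/53)*0.5746 = 0.4404. IG = 0.4508 - 0.4404 = 0.0104, which rounds to 0.010.

0.010


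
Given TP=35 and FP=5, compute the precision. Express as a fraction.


Precision = TP / (TP + FP) = 35 / 40 = 7/8.

7/8


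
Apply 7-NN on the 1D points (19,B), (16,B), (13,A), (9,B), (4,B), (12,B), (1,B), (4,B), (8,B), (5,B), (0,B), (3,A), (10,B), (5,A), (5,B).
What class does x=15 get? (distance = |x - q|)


Distances: |19-15|=4, |16-15|=1, |13-15|=2, |9-15|=6, |4-15|=11, |12-15|=3, |1-15|=14, |4-15|=11, |8-15|=7, |5-15|=10, |0-15|=15, |3-15|=12, |10-15|=5, |5-15|=10, |5-15|=10. 7 nearest: (16,B), (13,A), (12,B), (19,B), (10,B), (9,B), (8,B). Counts: {'B': 6, 'A': 1}. Majority class: B.

B


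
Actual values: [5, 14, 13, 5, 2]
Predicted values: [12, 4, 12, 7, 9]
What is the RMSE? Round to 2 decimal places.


MSE = 40.6000. RMSE = sqrt(40.6000) = 6.37.

6.37


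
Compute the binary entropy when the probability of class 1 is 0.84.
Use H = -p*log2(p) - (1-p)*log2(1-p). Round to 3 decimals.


H = -0.84*log2(0.84) - 0.16*log2(0.16) = 0.634.

0.634


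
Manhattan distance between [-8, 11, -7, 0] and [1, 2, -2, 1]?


d = sum of absolute differences: |-8-1|=9 + |11-2|=9 + |-7--2|=5 + |0-1|=1 = 24.

24


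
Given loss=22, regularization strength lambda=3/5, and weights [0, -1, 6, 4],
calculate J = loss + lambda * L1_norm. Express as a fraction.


L1 norm = sum(|w|) = 11. J = 22 + 3/5 * 11 = 143/5.

143/5


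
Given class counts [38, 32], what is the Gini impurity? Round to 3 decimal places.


Total = 70. Proportions: 38/70, 32/70. sum(p_i^2) = 0.5037. Gini = 1 - 0.5037 = 0.4963, which rounds to 0.496.

0.496


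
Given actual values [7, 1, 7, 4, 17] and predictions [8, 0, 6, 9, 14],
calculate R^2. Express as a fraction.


Mean(y) = 36/5. SS_res = 37. SS_tot = 724/5. R^2 = 1 - 37/(724/5) = 539/724.

539/724


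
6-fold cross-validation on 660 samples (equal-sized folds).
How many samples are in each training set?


Each validation fold has 660/6 = 110 samples. Training set = 660 - 110 = 550.

550


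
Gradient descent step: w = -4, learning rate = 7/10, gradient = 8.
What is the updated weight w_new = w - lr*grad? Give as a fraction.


w_new = -4 - 7/10 * 8 = -4 - 28/5 = -48/5.

-48/5


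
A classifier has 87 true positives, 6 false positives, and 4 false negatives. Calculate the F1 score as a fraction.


Precision = 87/93 = 29/31. Recall = 87/91 = 87/91. F1 = 2*P*R/(P+R) = 87/92.

87/92


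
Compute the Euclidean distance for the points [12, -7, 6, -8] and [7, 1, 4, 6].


d = sqrt(sum of squared differences). (12-7)^2=25, (-7-1)^2=64, (6-4)^2=4, (-8-6)^2=196. Sum = 289.

17


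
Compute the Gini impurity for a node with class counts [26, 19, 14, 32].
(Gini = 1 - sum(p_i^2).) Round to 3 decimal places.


Total = 91. Proportions: 26/91, 19/91, 14/91, 32/91. sum(p_i^2) = 0.2726. Gini = 1 - 0.2726 = 0.7274, which rounds to 0.727.

0.727


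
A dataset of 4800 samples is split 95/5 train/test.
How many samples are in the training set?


Test set = 4800 * 5% = 240. Training set = 4800 - 240 = 4560.

4560


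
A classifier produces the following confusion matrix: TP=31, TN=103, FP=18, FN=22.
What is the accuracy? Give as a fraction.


Accuracy = (TP + TN) / (TP + TN + FP + FN) = (31 + 103) / 174 = 67/87.

67/87


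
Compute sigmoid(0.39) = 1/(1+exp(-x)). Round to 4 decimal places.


sigma(0.39) = 1/(1+e^(-0.39)) = 1/(1+0.677057) = 1/1.677057 = 0.5963.

0.5963


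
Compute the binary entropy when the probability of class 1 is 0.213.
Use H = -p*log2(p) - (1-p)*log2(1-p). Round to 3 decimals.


H = -0.213*log2(0.213) - 0.787*log2(0.787) = 0.747.

0.747


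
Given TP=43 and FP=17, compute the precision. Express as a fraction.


Precision = TP / (TP + FP) = 43 / 60 = 43/60.

43/60


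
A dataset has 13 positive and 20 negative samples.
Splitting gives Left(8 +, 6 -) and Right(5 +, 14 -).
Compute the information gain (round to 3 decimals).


H(parent) = 0.9673. H(left) = 0.9852, H(right) = 0.8315. Weighted = (14/33)*0.9852 + (19/33)*0.8315 = 0.8967. IG = 0.9673 - 0.8967 = 0.0706, which rounds to 0.071.

0.071


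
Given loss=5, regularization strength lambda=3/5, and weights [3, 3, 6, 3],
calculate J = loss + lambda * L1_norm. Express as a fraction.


L1 norm = sum(|w|) = 15. J = 5 + 3/5 * 15 = 14.

14


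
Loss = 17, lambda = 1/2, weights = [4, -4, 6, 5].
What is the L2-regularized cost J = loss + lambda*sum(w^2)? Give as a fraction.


L2 sq norm = sum(w^2) = 93. J = 17 + 1/2 * 93 = 127/2.

127/2


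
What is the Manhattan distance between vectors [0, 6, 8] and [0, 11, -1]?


d = sum of absolute differences: |0-0|=0 + |6-11|=5 + |8--1|=9 = 14.

14


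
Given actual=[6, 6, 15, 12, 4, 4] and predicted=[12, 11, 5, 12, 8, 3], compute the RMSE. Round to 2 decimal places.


MSE = 29.6667. RMSE = sqrt(29.6667) = 5.45.

5.45


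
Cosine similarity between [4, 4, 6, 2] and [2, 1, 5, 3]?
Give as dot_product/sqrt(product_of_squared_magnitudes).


dot = 48. |a|^2 = 72, |b|^2 = 39. cos = 48/sqrt(2808).

48/sqrt(2808)


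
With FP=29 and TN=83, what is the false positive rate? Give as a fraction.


FPR = FP / (FP + TN) = 29 / 112 = 29/112.

29/112


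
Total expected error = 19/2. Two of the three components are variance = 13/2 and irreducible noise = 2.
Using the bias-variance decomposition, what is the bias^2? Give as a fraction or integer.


Total error = bias^2 + variance + irreducible noise. So bias^2 = 19/2 - 13/2 - 2 = 1.

1


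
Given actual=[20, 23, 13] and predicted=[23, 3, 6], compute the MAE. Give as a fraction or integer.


MAE = (1/3) * (|20-23|=3 + |23-3|=20 + |13-6|=7). Sum = 30. MAE = 10.

10


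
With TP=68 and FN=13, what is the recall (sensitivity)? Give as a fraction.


Recall = TP / (TP + FN) = 68 / 81 = 68/81.

68/81


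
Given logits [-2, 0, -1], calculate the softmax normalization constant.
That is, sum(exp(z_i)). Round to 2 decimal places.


Denom = e^-2=0.1353 + e^0=1.0000 + e^-1=0.3679. Sum = 1.5032, which rounds to 1.50.

1.50


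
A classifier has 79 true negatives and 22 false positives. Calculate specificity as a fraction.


Specificity = TN / (TN + FP) = 79 / 101 = 79/101.

79/101


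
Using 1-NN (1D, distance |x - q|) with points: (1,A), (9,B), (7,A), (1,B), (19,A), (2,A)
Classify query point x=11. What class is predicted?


Distances: |1-11|=10, |9-11|=2, |7-11|=4, |1-11|=10, |19-11|=8, |2-11|=9. 1 nearest: (9,B). Counts: {'B': 1}. Majority class: B.

B


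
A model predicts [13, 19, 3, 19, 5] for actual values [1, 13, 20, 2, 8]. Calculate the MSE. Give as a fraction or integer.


MSE = (1/5) * ((1-13)^2=144 + (13-19)^2=36 + (20-3)^2=289 + (2-19)^2=289 + (8-5)^2=9). Sum = 767. MSE = 767/5.

767/5


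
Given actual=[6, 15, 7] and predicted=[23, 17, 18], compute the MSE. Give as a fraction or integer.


MSE = (1/3) * ((6-23)^2=289 + (15-17)^2=4 + (7-18)^2=121). Sum = 414. MSE = 138.

138


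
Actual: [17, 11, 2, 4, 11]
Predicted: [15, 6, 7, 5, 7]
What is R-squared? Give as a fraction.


Mean(y) = 9. SS_res = 71. SS_tot = 146. R^2 = 1 - 71/(146) = 75/146.

75/146


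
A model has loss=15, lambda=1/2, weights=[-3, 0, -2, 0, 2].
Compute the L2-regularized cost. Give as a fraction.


L2 sq norm = sum(w^2) = 17. J = 15 + 1/2 * 17 = 47/2.

47/2


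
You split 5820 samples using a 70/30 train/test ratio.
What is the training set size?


Test set = 5820 * 30% = 1746. Training set = 5820 - 1746 = 4074.

4074


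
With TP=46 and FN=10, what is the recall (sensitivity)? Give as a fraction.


Recall = TP / (TP + FN) = 46 / 56 = 23/28.

23/28


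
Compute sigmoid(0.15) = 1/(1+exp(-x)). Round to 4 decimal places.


sigma(0.15) = 1/(1+e^(-0.15)) = 1/(1+0.860708) = 1/1.860708 = 0.5374.

0.5374


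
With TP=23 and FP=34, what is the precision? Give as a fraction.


Precision = TP / (TP + FP) = 23 / 57 = 23/57.

23/57


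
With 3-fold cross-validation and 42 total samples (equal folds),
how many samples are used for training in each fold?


Each validation fold has 42/3 = 14 samples. Training set = 42 - 14 = 28.

28


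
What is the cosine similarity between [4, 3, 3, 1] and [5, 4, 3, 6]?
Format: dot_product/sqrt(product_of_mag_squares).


dot = 47. |a|^2 = 35, |b|^2 = 86. cos = 47/sqrt(3010).

47/sqrt(3010)


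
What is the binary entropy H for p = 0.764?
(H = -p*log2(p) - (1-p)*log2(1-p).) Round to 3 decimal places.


H = -0.764*log2(0.764) - 0.236*log2(0.236) = 0.788.

0.788


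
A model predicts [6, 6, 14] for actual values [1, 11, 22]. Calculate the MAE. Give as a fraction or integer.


MAE = (1/3) * (|1-6|=5 + |11-6|=5 + |22-14|=8). Sum = 18. MAE = 6.

6


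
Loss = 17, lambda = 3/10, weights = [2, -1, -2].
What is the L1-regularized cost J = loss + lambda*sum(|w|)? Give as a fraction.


L1 norm = sum(|w|) = 5. J = 17 + 3/10 * 5 = 37/2.

37/2


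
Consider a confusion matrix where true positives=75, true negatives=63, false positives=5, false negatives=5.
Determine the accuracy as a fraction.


Accuracy = (TP + TN) / (TP + TN + FP + FN) = (75 + 63) / 148 = 69/74.

69/74


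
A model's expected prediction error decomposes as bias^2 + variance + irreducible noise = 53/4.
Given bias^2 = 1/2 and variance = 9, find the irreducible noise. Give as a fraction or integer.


Total error = bias^2 + variance + irreducible noise. So irreducible noise = 53/4 - 1/2 - 9 = 15/4.

15/4


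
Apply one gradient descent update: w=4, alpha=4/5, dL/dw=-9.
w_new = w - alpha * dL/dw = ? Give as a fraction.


w_new = 4 - 4/5 * -9 = 4 - -36/5 = 56/5.

56/5


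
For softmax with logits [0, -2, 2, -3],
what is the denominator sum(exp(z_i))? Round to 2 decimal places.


Denom = e^0=1.0000 + e^-2=0.1353 + e^2=7.3891 + e^-3=0.0498. Sum = 8.5742, which rounds to 8.57.

8.57


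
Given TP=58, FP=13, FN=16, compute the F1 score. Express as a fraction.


Precision = 58/71 = 58/71. Recall = 58/74 = 29/37. F1 = 2*P*R/(P+R) = 4/5.

4/5


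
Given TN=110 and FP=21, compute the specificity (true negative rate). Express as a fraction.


Specificity = TN / (TN + FP) = 110 / 131 = 110/131.

110/131


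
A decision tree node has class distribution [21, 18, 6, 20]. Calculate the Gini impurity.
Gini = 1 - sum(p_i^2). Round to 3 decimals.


Total = 65. Proportions: 21/65, 18/65, 6/65, 20/65. sum(p_i^2) = 0.2843. Gini = 1 - 0.2843 = 0.7157, which rounds to 0.716.

0.716
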